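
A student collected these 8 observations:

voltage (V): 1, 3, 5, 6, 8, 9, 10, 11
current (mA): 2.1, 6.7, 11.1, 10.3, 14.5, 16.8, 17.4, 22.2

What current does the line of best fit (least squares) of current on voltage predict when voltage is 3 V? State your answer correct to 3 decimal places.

6.090

n = 8, Σx = 53, Σy = 101.1, Σxy = 824.9, Σx² = 437
Sxx = Σx² − (Σx)²/n = 437 − 351.125 = 85.875
Sxy = Σxy − (Σx)(Σy)/n = 824.9 − 669.7875 = 155.1125
b = Sxy/Sxx = 155.1125/85.875 = 1.806259
a = ȳ − b·x̄ = 12.6375 − 1.806259·6.625 = 0.671033
ŷ(3) = a + b·3 = 0.671033 + 1.806259·3 = 6.089811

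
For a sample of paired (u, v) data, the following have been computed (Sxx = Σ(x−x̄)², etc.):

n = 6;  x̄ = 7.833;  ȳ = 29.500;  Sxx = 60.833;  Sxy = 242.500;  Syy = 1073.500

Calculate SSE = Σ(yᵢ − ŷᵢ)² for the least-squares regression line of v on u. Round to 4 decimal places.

106.8166

b = Sxy/Sxx = 242.5/60.833 = 3.986323
SSE = Syy − b·Sxy = 1073.5 − 3.986323·242.5 = 106.816621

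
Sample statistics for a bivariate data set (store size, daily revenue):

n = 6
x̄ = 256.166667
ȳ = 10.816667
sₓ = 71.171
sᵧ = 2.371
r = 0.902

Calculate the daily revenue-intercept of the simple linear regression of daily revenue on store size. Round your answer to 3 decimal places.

3.119

b = r · sᵧ/sₓ = 0.902 · 2.371/71.171 = 0.030049
a = ȳ − b·x̄ = 10.816667 − 0.030049·256.166667 = 3.119026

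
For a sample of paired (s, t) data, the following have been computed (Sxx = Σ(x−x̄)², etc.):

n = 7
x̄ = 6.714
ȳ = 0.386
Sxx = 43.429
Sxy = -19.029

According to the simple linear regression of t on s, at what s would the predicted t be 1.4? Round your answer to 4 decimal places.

4.3998

b = Sxy/Sxx = -19.029/43.429 = -0.438163
a = ȳ − b·x̄ = 0.386 − (-0.438163)·6.714 = 3.327829
Set a + b·x = 1.4: x = (1.4 − 3.327829) / (-0.438163) = 4.399795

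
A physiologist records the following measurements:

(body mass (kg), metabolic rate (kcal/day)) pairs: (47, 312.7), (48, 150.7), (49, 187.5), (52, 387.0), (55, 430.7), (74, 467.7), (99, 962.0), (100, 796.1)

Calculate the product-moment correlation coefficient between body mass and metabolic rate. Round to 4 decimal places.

n = 8, Σx = 524, Σy = 3694.4, Σxy = 284388.3, Σx² = 37920, Σy² = 2268882.02
Sxx = Σx² − (Σx)²/n = 37920 − 34322 = 3598
Sxy = Σxy − (Σx)(Σy)/n = 284388.3 − 241983.2 = 42405.1
Syy = Σy² − (Σy)²/n = 2268882.02 − 1706073.92 = 562808.1
r = Sxy/√(Sxx·Syy) = 42405.1/√(2024983543.8) = 42405.1/44999.817153 = 0.942339

0.9423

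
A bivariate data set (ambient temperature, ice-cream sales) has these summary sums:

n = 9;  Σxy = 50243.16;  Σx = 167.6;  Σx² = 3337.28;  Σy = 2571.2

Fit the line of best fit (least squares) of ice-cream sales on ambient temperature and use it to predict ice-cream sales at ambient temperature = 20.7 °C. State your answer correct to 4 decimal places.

308.3864

Sxx = Σx² − (Σx)²/n = 3337.28 − 3121.084444 = 216.195556
Sxy = Σxy − (Σx)(Σy)/n = 50243.16 − 47881.457778 = 2361.702222
b = Sxy/Sxx = 2361.702222/216.195556 = 10.923917
a = ȳ − b·x̄ = 285.688889 − 10.923917·18.622222 = 82.261286
ŷ(20.7) = a + b·20.7 = 82.261286 + 10.923917·20.7 = 308.386360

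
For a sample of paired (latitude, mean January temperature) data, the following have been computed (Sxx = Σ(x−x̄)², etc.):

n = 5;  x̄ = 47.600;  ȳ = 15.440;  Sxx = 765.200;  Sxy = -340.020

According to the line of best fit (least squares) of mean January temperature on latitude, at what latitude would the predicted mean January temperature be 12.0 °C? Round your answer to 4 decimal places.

55.3416

b = Sxy/Sxx = -340.02/765.2 = -0.444354
a = ȳ − b·x̄ = 15.44 − (-0.444354)·47.6 = 36.591270
Set a + b·x = 12.0: x = (12.0 − 36.591270) / (-0.444354) = 55.341568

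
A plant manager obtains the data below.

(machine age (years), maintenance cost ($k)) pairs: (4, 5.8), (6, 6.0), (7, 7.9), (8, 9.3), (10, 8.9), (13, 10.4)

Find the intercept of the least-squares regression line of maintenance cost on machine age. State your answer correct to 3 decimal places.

n = 6, Σx = 48, Σy = 48.3, Σxy = 413.1, Σx² = 434
Sxx = Σx² − (Σx)²/n = 434 − 384 = 50
Sxy = Σxy − (Σx)(Σy)/n = 413.1 − 386.4 = 26.7
b = Sxy/Sxx = 26.7/50 = 0.534
a = ȳ − b·x̄ = 8.05 − 0.534·8 = 3.778

3.778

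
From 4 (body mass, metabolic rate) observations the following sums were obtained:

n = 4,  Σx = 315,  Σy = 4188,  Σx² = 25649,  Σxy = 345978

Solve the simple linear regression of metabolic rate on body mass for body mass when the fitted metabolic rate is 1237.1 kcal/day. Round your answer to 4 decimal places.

Sxx = Σx² − (Σx)²/n = 25649 − 24806.25 = 842.75
Sxy = Σxy − (Σx)(Σy)/n = 345978 − 329805 = 16173
b = Sxy/Sxx = 16173/842.75 = 19.190745
a = ȳ − b·x̄ = 1047 − 19.190745·78.75 = -464.271136
Set a + b·x = 1237.1: x = (1237.1 − (-464.271136)) / 19.190745 = 88.655817

88.6558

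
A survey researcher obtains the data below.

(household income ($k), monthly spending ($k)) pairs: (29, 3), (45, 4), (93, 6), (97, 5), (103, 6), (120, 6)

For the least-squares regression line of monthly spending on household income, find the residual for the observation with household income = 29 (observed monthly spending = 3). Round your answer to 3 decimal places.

-0.265

n = 6, Σx = 487, Σy = 30, Σxy = 2648, Σx² = 45933
Sxx = Σx² − (Σx)²/n = 45933 − 39528.166667 = 6404.833333
Sxy = Σxy − (Σx)(Σy)/n = 2648 − 2435 = 213
b = Sxy/Sxx = 213/6404.833333 = 0.033256
a = ȳ − b·x̄ = 5 − 0.033256·81.166667 = 2.300710
ŷ(29) = 2.300710 + 0.033256·29 = 3.265138
residual = y − ŷ = 3 − 3.265138 = -0.265138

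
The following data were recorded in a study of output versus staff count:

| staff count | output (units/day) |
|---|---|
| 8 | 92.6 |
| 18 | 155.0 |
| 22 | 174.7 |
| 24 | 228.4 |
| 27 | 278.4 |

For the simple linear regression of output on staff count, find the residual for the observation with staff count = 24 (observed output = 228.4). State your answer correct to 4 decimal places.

n = 5, Σx = 99, Σy = 929.1, Σxy = 20372.6, Σx² = 2177
Sxx = Σx² − (Σx)²/n = 2177 − 1960.2 = 216.8
Sxy = Σxy − (Σx)(Σy)/n = 20372.6 − 18396.18 = 1976.42
b = Sxy/Sxx = 1976.42/216.8 = 9.116328
a = ȳ − b·x̄ = 185.82 − 9.116328·19.8 = 5.316697
ŷ(24) = 5.316697 + 9.116328·24 = 224.108579
residual = y − ŷ = 228.4 − 224.108579 = 4.291421

4.2914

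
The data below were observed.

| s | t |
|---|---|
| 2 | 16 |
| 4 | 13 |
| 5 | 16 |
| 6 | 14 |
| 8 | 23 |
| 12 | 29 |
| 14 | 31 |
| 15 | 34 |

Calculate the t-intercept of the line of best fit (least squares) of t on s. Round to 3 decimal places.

8.441

n = 8, Σx = 66, Σy = 176, Σxy = 1724, Σx² = 710
Sxx = Σx² − (Σx)²/n = 710 − 544.5 = 165.5
Sxy = Σxy − (Σx)(Σy)/n = 1724 − 1452 = 272
b = Sxy/Sxx = 272/165.5 = 1.643505
a = ȳ − b·x̄ = 22 − 1.643505·8.25 = 8.441088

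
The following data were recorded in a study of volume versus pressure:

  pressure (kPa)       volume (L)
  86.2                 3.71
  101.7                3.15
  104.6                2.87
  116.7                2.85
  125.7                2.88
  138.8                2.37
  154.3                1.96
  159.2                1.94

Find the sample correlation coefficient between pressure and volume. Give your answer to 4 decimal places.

-0.9697

n = 8, Σx = 987.2, Σy = 21.73, Σxy = 2575.202, Σx² = 126552.44, Σy² = 61.5625
Sxx = Σx² − (Σx)²/n = 126552.44 − 121820.48 = 4731.96
Sxy = Σxy − (Σx)(Σy)/n = 2575.202 − 2681.482 = -106.28
Syy = Σy² − (Σy)²/n = 61.5625 − 59.024113 = 2.538387
r = Sxy/√(Sxx·Syy) = -106.28/√(12011.548114) = -106.28/109.597209 = -0.969733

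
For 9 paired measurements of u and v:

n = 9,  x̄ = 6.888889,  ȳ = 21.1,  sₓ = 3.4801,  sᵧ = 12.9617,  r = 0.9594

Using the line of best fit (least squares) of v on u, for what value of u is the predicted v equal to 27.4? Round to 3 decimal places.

8.652

b = r · sᵧ/sₓ = 0.9594 · 12.9617/3.4801 = 3.573304
a = ȳ − b·x̄ = 21.1 − 3.573304·6.888889 = -3.516094
Set a + b·x = 27.4: x = (27.4 − (-3.516094)) / 3.573304 = 8.651963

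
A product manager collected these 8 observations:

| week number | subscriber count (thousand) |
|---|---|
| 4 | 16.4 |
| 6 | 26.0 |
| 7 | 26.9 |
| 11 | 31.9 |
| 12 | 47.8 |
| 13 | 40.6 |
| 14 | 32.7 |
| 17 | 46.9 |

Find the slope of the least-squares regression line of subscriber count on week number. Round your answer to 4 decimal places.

2.1065

n = 8, Σx = 84, Σy = 269.2, Σxy = 3117.3, Σx² = 1020
Sxx = Σx² − (Σx)²/n = 1020 − 882 = 138
Sxy = Σxy − (Σx)(Σy)/n = 3117.3 − 2826.6 = 290.7
b = Sxy/Sxx = 290.7/138 = 2.106522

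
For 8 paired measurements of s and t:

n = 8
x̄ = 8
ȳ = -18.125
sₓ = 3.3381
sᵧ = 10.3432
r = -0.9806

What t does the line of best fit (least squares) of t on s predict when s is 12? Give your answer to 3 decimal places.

-30.279

b = r · sᵧ/sₓ = -0.9806 · 10.3432/3.3381 = -3.038418
a = ȳ − b·x̄ = -18.125 − (-3.038418)·8 = 6.182341
ŷ(12) = a + b·12 = 6.182341 + (-3.038418)·12 = -30.278671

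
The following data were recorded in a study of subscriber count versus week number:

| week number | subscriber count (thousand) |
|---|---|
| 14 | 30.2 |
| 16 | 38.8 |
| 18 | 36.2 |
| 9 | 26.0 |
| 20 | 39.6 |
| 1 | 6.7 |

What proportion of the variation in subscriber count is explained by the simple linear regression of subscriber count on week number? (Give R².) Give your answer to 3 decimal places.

0.946

n = 6, Σx = 78, Σy = 177.5, Σxy = 2727.9, Σx² = 1258, Σy² = 6016.97
Sxx = Σx² − (Σx)²/n = 1258 − 1014 = 244
Sxy = Σxy − (Σx)(Σy)/n = 2727.9 − 2307.5 = 420.4
Syy = Σy² − (Σy)²/n = 6016.97 − 5251.041667 = 765.928333
R² = Sxy²/(Sxx·Syy) = (420.4)²/(244·765.928333) = 0.945687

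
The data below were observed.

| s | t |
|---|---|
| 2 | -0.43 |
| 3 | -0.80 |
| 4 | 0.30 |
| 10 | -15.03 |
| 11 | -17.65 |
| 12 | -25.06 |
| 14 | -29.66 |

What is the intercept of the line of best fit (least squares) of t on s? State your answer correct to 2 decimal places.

7.43

n = 7, Σx = 56, Σy = -88.33, Σxy = -1062.47, Σx² = 590
Sxx = Σx² − (Σx)²/n = 590 − 448 = 142
Sxy = Σxy − (Σx)(Σy)/n = -1062.47 − (-706.64) = -355.83
b = Sxy/Sxx = -355.83/142 = -2.505845
a = ȳ − b·x̄ = -12.618571 − (-2.505845)·8 = 7.428189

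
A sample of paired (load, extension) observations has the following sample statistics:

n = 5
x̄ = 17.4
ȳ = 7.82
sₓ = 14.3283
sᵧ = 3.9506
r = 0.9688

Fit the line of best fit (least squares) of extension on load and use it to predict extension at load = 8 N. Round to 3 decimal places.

5.309

b = r · sᵧ/sₓ = 0.9688 · 3.9506/14.3283 = 0.267118
a = ȳ − b·x̄ = 7.82 − 0.267118·17.4 = 3.172154
ŷ(8) = a + b·8 = 3.172154 + 0.267118·8 = 5.309094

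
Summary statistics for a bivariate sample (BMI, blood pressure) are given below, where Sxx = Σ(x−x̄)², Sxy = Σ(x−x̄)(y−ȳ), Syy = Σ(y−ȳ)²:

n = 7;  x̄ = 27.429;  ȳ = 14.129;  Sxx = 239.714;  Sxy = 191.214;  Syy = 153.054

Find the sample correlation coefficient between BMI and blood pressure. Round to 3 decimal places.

r = Sxy/√(Sxx·Syy) = 191.214/√(36689.186556) = 191.214/191.544216 = 0.998276

0.998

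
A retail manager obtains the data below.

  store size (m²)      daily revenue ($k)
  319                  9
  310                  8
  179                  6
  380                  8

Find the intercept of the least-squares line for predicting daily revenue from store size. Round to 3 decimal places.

n = 4, Σx = 1188, Σy = 31, Σxy = 9465, Σx² = 374302
Sxx = Σx² − (Σx)²/n = 374302 − 352836 = 21466
Sxy = Σxy − (Σx)(Σy)/n = 9465 − 9207 = 258
b = Sxy/Sxx = 258/21466 = 0.012019
a = ȳ − b·x̄ = 7.75 − 0.012019·297 = 4.180355

4.180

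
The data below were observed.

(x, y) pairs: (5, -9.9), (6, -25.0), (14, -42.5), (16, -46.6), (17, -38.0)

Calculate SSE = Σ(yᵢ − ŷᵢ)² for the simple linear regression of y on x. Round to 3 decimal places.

167.014

n = 5, Σx = 58, Σy = -162, Σxy = -2186.1, Σx² = 802, Σy² = 6144.82
Sxx = Σx² − (Σx)²/n = 802 − 672.8 = 129.2
Sxy = Σxy − (Σx)(Σy)/n = -2186.1 − (-1879.2) = -306.9
Syy = Σy² − (Σy)²/n = 6144.82 − 5248.8 = 896.02
b = Sxy/Sxx = -306.9/129.2 = -2.375387
SSE = Syy − b·Sxy = 896.02 − (-2.375387)·(-306.9) = 167.013731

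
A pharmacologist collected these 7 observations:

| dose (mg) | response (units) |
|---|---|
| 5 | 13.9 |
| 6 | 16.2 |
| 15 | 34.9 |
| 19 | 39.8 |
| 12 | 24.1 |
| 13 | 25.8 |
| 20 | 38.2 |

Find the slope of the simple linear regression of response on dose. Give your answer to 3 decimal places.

1.749

n = 7, Σx = 90, Σy = 192.9, Σxy = 2835, Σx² = 1360
Sxx = Σx² − (Σx)²/n = 1360 − 1157.142857 = 202.857143
Sxy = Σxy − (Σx)(Σy)/n = 2835 − 2480.142857 = 354.857143
b = Sxy/Sxx = 354.857143/202.857143 = 1.749296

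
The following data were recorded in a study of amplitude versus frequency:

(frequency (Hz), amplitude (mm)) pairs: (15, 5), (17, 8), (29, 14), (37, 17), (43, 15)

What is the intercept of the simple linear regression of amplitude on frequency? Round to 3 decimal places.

1.064

n = 5, Σx = 141, Σy = 59, Σxy = 1891, Σx² = 4573
Sxx = Σx² − (Σx)²/n = 4573 − 3976.2 = 596.8
Sxy = Σxy − (Σx)(Σy)/n = 1891 − 1663.8 = 227.2
b = Sxy/Sxx = 227.2/596.8 = 0.380697
a = ȳ − b·x̄ = 11.8 − 0.380697·28.2 = 1.064343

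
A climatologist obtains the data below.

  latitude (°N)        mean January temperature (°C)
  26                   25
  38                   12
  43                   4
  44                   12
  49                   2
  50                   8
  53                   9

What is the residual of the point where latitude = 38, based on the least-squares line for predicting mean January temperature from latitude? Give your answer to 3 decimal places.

-1.837

n = 7, Σx = 303, Σy = 72, Σxy = 2781, Σx² = 13615
Sxx = Σx² − (Σx)²/n = 13615 − 13115.571429 = 499.428571
Sxy = Σxy − (Σx)(Σy)/n = 2781 − 3116.571429 = -335.571429
b = Sxy/Sxx = -335.571429/499.428571 = -0.671911
a = ȳ − b·x̄ = 10.285714 − (-0.671911)·43.285714 = 39.369851
ŷ(38) = 39.369851 + (-0.671911)·38 = 13.837243
residual = y − ŷ = 12 − 13.837243 = -1.837243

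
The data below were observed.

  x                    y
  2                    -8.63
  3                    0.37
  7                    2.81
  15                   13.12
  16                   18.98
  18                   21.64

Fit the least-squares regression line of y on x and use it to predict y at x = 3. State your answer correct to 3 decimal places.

n = 6, Σx = 61, Σy = 48.29, Σxy = 893.52, Σx² = 867
Sxx = Σx² − (Σx)²/n = 867 − 620.166667 = 246.833333
Sxy = Σxy − (Σx)(Σy)/n = 893.52 − 490.948333 = 402.571667
b = Sxy/Sxx = 402.571667/246.833333 = 1.630945
a = ȳ − b·x̄ = 8.048333 − 1.630945·10.166667 = -8.532944
ŷ(3) = a + b·3 = -8.532944 + 1.630945·3 = -3.640108

-3.640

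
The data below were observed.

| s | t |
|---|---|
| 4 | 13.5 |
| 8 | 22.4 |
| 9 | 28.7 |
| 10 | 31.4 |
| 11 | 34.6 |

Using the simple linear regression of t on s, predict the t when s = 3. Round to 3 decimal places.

n = 5, Σx = 42, Σy = 130.6, Σxy = 1186.1, Σx² = 382
Sxx = Σx² − (Σx)²/n = 382 − 352.8 = 29.2
Sxy = Σxy − (Σx)(Σy)/n = 1186.1 − 1097.04 = 89.06
b = Sxy/Sxx = 89.06/29.2 = 3.05
a = ȳ − b·x̄ = 26.12 − 3.05·8.4 = 0.5
ŷ(3) = a + b·3 = 0.5 + 3.05·3 = 9.65

9.650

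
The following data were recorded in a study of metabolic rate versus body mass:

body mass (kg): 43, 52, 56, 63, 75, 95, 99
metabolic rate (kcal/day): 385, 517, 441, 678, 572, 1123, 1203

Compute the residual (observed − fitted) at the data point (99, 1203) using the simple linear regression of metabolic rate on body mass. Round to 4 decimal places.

67.6473

n = 7, Σx = 483, Σy = 4919, Σxy = 379531, Σx² = 36109
Sxx = Σx² − (Σx)²/n = 36109 − 33327 = 2782
Sxy = Σxy − (Σx)(Σy)/n = 379531 − 339411 = 40120
b = Sxy/Sxx = 40120/2782 = 14.421280
a = ȳ − b·x̄ = 702.714286 − 14.421280·69 = -292.354010
ŷ(99) = -292.354010 + 14.421280·99 = 1135.352675
residual = y − ŷ = 1203 − 1135.352675 = 67.647325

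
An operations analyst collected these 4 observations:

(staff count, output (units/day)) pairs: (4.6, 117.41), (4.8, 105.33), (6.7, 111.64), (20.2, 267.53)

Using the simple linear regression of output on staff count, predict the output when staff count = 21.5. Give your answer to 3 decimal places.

n = 4, Σx = 36.3, Σy = 601.91, Σxy = 7197.764, Σx² = 497.13
Sxx = Σx² − (Σx)²/n = 497.13 − 329.4225 = 167.7075
Sxy = Σxy − (Σx)(Σy)/n = 7197.764 − 5462.33325 = 1735.43075
b = Sxy/Sxx = 1735.43075/167.7075 = 10.347961
a = ȳ − b·x̄ = 150.4775 − 10.347961·9.075 = 56.569750
ŷ(21.5) = a + b·21.5 = 56.569750 + 10.347961·21.5 = 279.050921

279.051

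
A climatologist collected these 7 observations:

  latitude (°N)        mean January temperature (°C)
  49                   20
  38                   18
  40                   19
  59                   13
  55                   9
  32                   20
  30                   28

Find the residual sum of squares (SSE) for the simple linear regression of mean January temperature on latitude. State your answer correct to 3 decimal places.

70.340

n = 7, Σx = 303, Σy = 127, Σxy = 5166, Σx² = 13875, Σy² = 2519
Sxx = Σx² − (Σx)²/n = 13875 − 13115.571429 = 759.428571
Sxy = Σxy − (Σx)(Σy)/n = 5166 − 5497.285714 = -331.285714
Syy = Σy² − (Σy)²/n = 2519 − 2304.142857 = 214.857143
b = Sxy/Sxx = -331.285714/759.428571 = -0.436230
SSE = Syy − b·Sxy = 214.857143 − (-0.436230)·(-331.285714) = 70.340293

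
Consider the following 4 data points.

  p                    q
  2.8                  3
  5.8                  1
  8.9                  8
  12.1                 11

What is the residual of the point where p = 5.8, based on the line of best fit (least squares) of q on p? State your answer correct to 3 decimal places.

n = 4, Σx = 29.6, Σy = 23, Σxy = 218.5, Σx² = 267.1
Sxx = Σx² − (Σx)²/n = 267.1 − 219.04 = 48.06
Sxy = Σxy − (Σx)(Σy)/n = 218.5 − 170.2 = 48.3
b = Sxy/Sxx = 48.3/48.06 = 1.004994
a = ȳ − b·x̄ = 5.75 − 1.004994·7.4 = -1.686954
ŷ(5.8) = -1.686954 + 1.004994·5.8 = 4.142010
residual = y − ŷ = 1 − 4.142010 = -3.142010

-3.142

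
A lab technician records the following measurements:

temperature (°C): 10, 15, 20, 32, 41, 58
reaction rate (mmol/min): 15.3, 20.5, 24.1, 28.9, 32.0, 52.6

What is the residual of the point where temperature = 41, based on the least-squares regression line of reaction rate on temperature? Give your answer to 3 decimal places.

-5.079

n = 6, Σx = 176, Σy = 173.4, Σxy = 6230.1, Σx² = 6794
Sxx = Σx² − (Σx)²/n = 6794 − 5162.666667 = 1631.333333
Sxy = Σxy − (Σx)(Σy)/n = 6230.1 − 5086.4 = 1143.7
b = Sxy/Sxx = 1143.7/1631.333333 = 0.701083
a = ȳ − b·x̄ = 28.9 − 0.701083·29.333333 = 8.334900
ŷ(41) = 8.334900 + 0.701083·41 = 37.079301
residual = y − ŷ = 32.0 − 37.079301 = -5.079301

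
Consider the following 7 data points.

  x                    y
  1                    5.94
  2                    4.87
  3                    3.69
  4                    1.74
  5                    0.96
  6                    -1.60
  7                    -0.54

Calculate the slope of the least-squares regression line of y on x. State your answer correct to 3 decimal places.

n = 7, Σx = 28, Σy = 15.06, Σxy = 25.13, Σx² = 140
Sxx = Σx² − (Σx)²/n = 140 − 112 = 28
Sxy = Σxy − (Σx)(Σy)/n = 25.13 − 60.24 = -35.11
b = Sxy/Sxx = -35.11/28 = -1.253929

-1.254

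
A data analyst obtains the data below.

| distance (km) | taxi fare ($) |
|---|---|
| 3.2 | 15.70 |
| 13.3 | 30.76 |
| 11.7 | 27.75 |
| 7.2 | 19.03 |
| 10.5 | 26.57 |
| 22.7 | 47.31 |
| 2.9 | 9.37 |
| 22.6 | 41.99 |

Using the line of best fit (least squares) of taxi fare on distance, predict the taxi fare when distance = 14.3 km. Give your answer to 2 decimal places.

n = 8, Σx = 94.1, Σy = 218.48, Σxy = 3250.108, Σx² = 1520.57
Sxx = Σx² − (Σx)²/n = 1520.57 − 1106.85125 = 413.71875
Sxy = Σxy − (Σx)(Σy)/n = 3250.108 − 2569.871 = 680.237
b = Sxy/Sxx = 680.237/413.71875 = 1.644202
a = ȳ − b·x̄ = 27.31 − 1.644202·11.7625 = 7.970080
ŷ(14.3) = a + b·14.3 = 7.970080 + 1.644202·14.3 = 31.482161

31.48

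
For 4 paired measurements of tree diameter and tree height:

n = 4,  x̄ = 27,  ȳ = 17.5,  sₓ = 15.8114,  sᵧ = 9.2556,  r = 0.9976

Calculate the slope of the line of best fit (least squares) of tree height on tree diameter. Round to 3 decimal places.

b = r · sᵧ/sₓ = 0.9976 · 9.2556/15.8114 = 0.583970

0.584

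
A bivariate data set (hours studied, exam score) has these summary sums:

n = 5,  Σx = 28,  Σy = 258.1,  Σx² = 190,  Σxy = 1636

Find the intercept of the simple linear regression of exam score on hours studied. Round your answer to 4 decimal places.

Sxx = Σx² − (Σx)²/n = 190 − 156.8 = 33.2
Sxy = Σxy − (Σx)(Σy)/n = 1636 − 1445.36 = 190.64
b = Sxy/Sxx = 190.64/33.2 = 5.742169
a = ȳ − b·x̄ = 51.62 − 5.742169·5.6 = 19.463855

19.4639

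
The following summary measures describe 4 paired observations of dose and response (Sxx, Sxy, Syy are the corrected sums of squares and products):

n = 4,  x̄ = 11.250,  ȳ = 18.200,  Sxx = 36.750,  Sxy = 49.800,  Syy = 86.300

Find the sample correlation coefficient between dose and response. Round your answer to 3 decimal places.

0.884

r = Sxy/√(Sxx·Syy) = 49.8/√(3171.525) = 49.8/56.316294 = 0.884291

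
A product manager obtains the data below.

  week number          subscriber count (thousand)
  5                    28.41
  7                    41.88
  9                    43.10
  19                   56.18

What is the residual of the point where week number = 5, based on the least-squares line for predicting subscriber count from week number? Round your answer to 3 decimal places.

-5.585

n = 4, Σx = 40, Σy = 169.57, Σxy = 1890.53, Σx² = 516
Sxx = Σx² − (Σx)²/n = 516 − 400 = 116
Sxy = Σxy − (Σx)(Σy)/n = 1890.53 − 1695.7 = 194.83
b = Sxy/Sxx = 194.83/116 = 1.679569
a = ȳ − b·x̄ = 42.3925 − 1.679569·10 = 25.596810
ŷ(5) = 25.596810 + 1.679569·5 = 33.994655
residual = y − ŷ = 28.41 − 33.994655 = -5.584655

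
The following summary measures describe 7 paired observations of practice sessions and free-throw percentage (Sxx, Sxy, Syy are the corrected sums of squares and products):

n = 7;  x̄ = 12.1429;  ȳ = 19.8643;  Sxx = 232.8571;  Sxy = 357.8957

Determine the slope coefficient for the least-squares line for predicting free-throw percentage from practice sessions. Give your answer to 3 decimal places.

b = Sxy/Sxx = 357.8957/232.8571 = 1.536976

1.537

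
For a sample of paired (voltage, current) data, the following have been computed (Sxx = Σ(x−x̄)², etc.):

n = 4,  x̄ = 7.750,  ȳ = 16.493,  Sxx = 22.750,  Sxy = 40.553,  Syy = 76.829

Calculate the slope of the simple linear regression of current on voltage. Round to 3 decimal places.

1.783

b = Sxy/Sxx = 40.553/22.75 = 1.782549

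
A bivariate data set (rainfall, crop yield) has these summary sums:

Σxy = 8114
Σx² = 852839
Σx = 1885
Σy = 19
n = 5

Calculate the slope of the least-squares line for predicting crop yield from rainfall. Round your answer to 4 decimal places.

Sxx = Σx² − (Σx)²/n = 852839 − 710645 = 142194
Sxy = Σxy − (Σx)(Σy)/n = 8114 − 7163 = 951
b = Sxy/Sxx = 951/142194 = 0.006688

0.0067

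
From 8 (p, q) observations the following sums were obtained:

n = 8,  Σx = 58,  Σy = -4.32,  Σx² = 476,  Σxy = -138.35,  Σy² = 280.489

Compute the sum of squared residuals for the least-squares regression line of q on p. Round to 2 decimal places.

71.75

Sxx = Σx² − (Σx)²/n = 476 − 420.5 = 55.5
Sxy = Σxy − (Σx)(Σy)/n = -138.35 − (-31.32) = -107.03
Syy = Σy² − (Σy)²/n = 280.489 − 2.3328 = 278.1562
b = Sxy/Sxx = -107.03/55.5 = -1.928468
SSE = Syy − b·Sxy = 278.1562 − (-1.928468)·(-107.03) = 71.752220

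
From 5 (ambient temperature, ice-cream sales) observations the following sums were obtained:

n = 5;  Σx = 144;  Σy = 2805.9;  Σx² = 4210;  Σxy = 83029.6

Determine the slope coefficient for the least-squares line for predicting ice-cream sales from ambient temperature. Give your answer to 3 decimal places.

Sxx = Σx² − (Σx)²/n = 4210 − 4147.2 = 62.8
Sxy = Σxy − (Σx)(Σy)/n = 83029.6 − 80809.92 = 2219.68
b = Sxy/Sxx = 2219.68/62.8 = 35.345223

35.345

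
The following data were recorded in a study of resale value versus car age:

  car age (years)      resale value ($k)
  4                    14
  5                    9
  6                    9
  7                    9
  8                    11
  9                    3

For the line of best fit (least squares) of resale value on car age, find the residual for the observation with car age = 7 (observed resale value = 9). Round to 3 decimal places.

0.533

n = 6, Σx = 39, Σy = 55, Σxy = 333, Σx² = 271
Sxx = Σx² − (Σx)²/n = 271 − 253.5 = 17.5
Sxy = Σxy − (Σx)(Σy)/n = 333 − 357.5 = -24.5
b = Sxy/Sxx = -24.5/17.5 = -1.4
a = ȳ − b·x̄ = 9.166667 − (-1.4)·6.5 = 18.266667
ŷ(7) = 18.266667 + (-1.4)·7 = 8.466667
residual = y − ŷ = 9 − 8.466667 = 0.533333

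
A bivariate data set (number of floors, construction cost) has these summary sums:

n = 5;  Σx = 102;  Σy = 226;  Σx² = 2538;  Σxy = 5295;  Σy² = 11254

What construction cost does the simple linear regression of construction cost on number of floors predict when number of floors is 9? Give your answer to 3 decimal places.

28.130

Sxx = Σx² − (Σx)²/n = 2538 − 2080.8 = 457.2
Sxy = Σxy − (Σx)(Σy)/n = 5295 − 4610.4 = 684.6
b = Sxy/Sxx = 684.6/457.2 = 1.497375
a = ȳ − b·x̄ = 45.2 − 1.497375·20.4 = 14.653543
ŷ(9) = a + b·9 = 14.653543 + 1.497375·9 = 28.129921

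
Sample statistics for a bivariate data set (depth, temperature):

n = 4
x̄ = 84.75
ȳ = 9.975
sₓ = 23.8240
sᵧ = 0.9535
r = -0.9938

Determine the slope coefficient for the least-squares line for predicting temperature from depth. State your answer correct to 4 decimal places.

-0.0398

b = r · sᵧ/sₓ = -0.9938 · 0.9535/23.824 = -0.039775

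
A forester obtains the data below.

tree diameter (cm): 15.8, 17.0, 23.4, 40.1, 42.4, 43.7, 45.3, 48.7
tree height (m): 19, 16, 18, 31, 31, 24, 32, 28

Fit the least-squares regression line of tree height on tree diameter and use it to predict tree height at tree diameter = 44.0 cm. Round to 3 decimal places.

n = 8, Σx = 276.4, Σy = 199, Σxy = 7412.9, Σx² = 10825.44
Sxx = Σx² − (Σx)²/n = 10825.44 − 9549.62 = 1275.82
Sxy = Σxy − (Σx)(Σy)/n = 7412.9 − 6875.45 = 537.45
b = Sxy/Sxx = 537.45/1275.82 = 0.421258
a = ȳ − b·x̄ = 24.875 − 0.421258·34.55 = 10.320519
ŷ(44.0) = a + b·44.0 = 10.320519 + 0.421258·44 = 28.855893

28.856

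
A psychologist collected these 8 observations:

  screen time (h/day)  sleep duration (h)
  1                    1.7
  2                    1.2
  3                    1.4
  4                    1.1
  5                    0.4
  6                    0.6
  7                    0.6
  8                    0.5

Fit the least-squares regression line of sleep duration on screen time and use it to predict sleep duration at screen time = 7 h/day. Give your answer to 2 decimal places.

0.51

n = 8, Σx = 36, Σy = 7.5, Σxy = 26.5, Σx² = 204
Sxx = Σx² − (Σx)²/n = 204 − 162 = 42
Sxy = Σxy − (Σx)(Σy)/n = 26.5 − 33.75 = -7.25
b = Sxy/Sxx = -7.25/42 = -0.172619
a = ȳ − b·x̄ = 0.9375 − (-0.172619)·4.5 = 1.714286
ŷ(7) = a + b·7 = 1.714286 + (-0.172619)·7 = 0.505952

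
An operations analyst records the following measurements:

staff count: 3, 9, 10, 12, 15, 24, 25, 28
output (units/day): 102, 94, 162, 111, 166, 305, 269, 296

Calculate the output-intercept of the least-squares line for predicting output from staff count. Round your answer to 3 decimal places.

n = 8, Σx = 126, Σy = 1505, Σxy = 28927, Σx² = 2544
Sxx = Σx² − (Σx)²/n = 2544 − 1984.5 = 559.5
Sxy = Σxy − (Σx)(Σy)/n = 28927 − 23703.75 = 5223.25
b = Sxy/Sxx = 5223.25/559.5 = 9.335567
a = ȳ − b·x̄ = 188.125 − 9.335567·15.75 = 41.089812

41.090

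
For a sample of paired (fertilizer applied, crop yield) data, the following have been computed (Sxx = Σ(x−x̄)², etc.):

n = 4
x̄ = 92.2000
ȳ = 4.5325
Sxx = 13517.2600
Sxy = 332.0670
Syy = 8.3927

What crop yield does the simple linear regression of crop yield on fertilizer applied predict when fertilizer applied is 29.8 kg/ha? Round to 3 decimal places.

3.000

b = Sxy/Sxx = 332.067/13517.26 = 0.024566
a = ȳ − b·x̄ = 4.5325 − 0.024566·92.2 = 2.267501
ŷ(29.8) = a + b·29.8 = 2.267501 + 0.024566·29.8 = 2.999572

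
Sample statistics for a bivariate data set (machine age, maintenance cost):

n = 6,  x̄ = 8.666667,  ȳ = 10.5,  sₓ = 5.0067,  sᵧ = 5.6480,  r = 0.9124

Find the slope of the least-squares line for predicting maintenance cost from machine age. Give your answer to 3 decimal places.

b = r · sᵧ/sₓ = 0.9124 · 5.648/5.0067 = 1.029268

1.029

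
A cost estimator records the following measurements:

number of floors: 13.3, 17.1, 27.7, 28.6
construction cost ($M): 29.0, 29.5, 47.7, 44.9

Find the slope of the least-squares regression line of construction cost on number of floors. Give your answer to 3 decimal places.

n = 4, Σx = 86.7, Σy = 151.1, Σxy = 3495.58, Σx² = 2054.55
Sxx = Σx² − (Σx)²/n = 2054.55 − 1879.2225 = 175.3275
Sxy = Σxy − (Σx)(Σy)/n = 3495.58 − 3275.0925 = 220.4875
b = Sxy/Sxx = 220.4875/175.3275 = 1.257575

1.258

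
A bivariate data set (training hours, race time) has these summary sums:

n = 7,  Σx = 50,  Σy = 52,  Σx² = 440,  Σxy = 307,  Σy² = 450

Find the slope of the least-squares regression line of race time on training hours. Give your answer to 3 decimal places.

Sxx = Σx² − (Σx)²/n = 440 − 357.142857 = 82.857143
Sxy = Σxy − (Σx)(Σy)/n = 307 − 371.428571 = -64.428571
b = Sxy/Sxx = -64.428571/82.857143 = -0.777586

-0.778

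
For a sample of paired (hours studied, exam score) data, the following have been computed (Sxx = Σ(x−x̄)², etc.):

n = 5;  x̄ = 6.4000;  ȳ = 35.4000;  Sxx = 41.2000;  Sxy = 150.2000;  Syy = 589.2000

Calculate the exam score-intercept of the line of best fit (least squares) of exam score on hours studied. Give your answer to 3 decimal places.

12.068

b = Sxy/Sxx = 150.2/41.2 = 3.645631
a = ȳ − b·x̄ = 35.4 − 3.645631·6.4 = 12.067961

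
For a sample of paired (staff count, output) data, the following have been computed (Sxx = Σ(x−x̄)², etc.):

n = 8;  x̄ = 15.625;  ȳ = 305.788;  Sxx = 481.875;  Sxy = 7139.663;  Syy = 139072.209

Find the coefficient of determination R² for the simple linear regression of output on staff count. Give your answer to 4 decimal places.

R² = Sxy²/(Sxx·Syy) = (7139.663)²/(481.875·139072.209) = 0.760643

0.7606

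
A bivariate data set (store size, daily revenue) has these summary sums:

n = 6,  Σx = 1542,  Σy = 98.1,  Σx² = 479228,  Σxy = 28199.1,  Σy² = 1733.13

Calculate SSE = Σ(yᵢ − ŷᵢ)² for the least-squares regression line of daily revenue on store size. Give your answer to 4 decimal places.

Sxx = Σx² − (Σx)²/n = 479228 − 396294 = 82934
Sxy = Σxy − (Σx)(Σy)/n = 28199.1 − 25211.7 = 2987.4
Syy = Σy² − (Σy)²/n = 1733.13 − 1603.935 = 129.195
b = Sxy/Sxx = 2987.4/82934 = 0.036021
SSE = Syy − b·Sxy = 129.195 − 0.036021·2987.4 = 21.584626

21.5846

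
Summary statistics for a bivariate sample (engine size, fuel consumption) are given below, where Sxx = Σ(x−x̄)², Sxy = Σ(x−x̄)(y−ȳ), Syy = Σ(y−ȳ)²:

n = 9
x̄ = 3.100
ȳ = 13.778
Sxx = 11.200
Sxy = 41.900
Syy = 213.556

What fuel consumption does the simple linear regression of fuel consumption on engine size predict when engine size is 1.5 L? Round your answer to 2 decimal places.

7.79

b = Sxy/Sxx = 41.9/11.2 = 3.741071
a = ȳ − b·x̄ = 13.778 − 3.741071·3.1 = 2.180679
ŷ(1.5) = a + b·1.5 = 2.180679 + 3.741071·1.5 = 7.792286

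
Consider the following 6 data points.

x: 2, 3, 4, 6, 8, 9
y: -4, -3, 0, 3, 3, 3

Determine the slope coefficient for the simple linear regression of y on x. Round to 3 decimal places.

1.051

n = 6, Σx = 32, Σy = 2, Σxy = 52, Σx² = 210
Sxx = Σx² − (Σx)²/n = 210 − 170.666667 = 39.333333
Sxy = Σxy − (Σx)(Σy)/n = 52 − 10.666667 = 41.333333
b = Sxy/Sxx = 41.333333/39.333333 = 1.050847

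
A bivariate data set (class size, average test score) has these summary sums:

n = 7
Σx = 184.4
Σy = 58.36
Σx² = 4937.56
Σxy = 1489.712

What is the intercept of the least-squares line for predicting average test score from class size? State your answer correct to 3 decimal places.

24.042

Sxx = Σx² − (Σx)²/n = 4937.56 − 4857.622857 = 79.937143
Sxy = Σxy − (Σx)(Σy)/n = 1489.712 − 1537.369143 = -47.657143
b = Sxy/Sxx = -47.657143/79.937143 = -0.596183
a = ȳ − b·x̄ = 8.337143 − (-0.596183)·26.342857 = 24.042299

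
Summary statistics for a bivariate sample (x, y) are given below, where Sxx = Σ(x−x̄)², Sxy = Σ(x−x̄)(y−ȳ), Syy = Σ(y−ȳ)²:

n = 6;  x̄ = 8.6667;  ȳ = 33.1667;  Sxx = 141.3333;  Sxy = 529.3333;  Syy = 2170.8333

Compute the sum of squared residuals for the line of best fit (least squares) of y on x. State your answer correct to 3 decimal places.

188.330

b = Sxy/Sxx = 529.3333/141.3333 = 3.745284
SSE = Syy − b·Sxy = 2170.8333 − 3.745284·529.3333 = 188.329937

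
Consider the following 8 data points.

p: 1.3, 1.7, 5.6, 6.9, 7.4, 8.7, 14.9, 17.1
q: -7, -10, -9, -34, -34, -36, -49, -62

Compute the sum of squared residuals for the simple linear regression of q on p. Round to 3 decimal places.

n = 8, Σx = 63.6, Σy = -241, Σxy = -2666.2, Σx² = 728.42, Σy² = 10083
Sxx = Σx² − (Σx)²/n = 728.42 − 505.62 = 222.8
Sxy = Σxy − (Σx)(Σy)/n = -2666.2 − (-1915.95) = -750.25
Syy = Σy² − (Σy)²/n = 10083 − 7260.125 = 2822.875
b = Sxy/Sxx = -750.25/222.8 = -3.367370
SSE = Syy − b·Sxy = 2822.875 − (-3.367370)·(-750.25) = 296.505779

296.506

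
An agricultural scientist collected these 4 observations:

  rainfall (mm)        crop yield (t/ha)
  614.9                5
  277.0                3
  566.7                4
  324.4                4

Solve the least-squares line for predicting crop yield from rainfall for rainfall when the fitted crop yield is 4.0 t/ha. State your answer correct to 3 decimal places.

445.750

n = 4, Σx = 1783, Σy = 16, Σxy = 7469.9, Σx² = 881215.26
Sxx = Σx² − (Σx)²/n = 881215.26 − 794772.25 = 86443.01
Sxy = Σxy − (Σx)(Σy)/n = 7469.9 − 7132 = 337.9
b = Sxy/Sxx = 337.9/86443.01 = 0.003909
a = ȳ − b·x̄ = 4 − 0.003909·445.75 = 2.257593
Set a + b·x = 4.0: x = (4.0 − 2.257593) / 0.003909 = 445.75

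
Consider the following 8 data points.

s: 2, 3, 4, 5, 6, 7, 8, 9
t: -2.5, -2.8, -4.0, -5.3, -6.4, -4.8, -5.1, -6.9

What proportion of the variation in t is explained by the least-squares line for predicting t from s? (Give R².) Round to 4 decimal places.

n = 8, Σx = 44, Σy = -37.8, Σxy = -230.8, Σx² = 284, Σy² = 195.8
Sxx = Σx² − (Σx)²/n = 284 − 242 = 42
Sxy = Σxy − (Σx)(Σy)/n = -230.8 − (-207.9) = -22.9
Syy = Σy² − (Σy)²/n = 195.8 − 178.605 = 17.195
R² = Sxy²/(Sxx·Syy) = (-22.9)²/(42·17.195) = 0.726139

0.7261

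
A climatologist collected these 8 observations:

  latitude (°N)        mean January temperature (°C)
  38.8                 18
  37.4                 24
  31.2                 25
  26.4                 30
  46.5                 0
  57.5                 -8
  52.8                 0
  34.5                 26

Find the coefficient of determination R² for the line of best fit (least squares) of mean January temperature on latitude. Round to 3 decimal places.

0.932

n = 8, Σx = 325.1, Σy = 115, Σxy = 3605, Σx² = 14021.19, Σy² = 3165
Sxx = Σx² − (Σx)²/n = 14021.19 − 13211.25125 = 809.93875
Sxy = Σxy − (Σx)(Σy)/n = 3605 − 4673.3125 = -1068.3125
Syy = Σy² − (Σy)²/n = 3165 − 1653.125 = 1511.875
R² = Sxy²/(Sxx·Syy) = (-1068.3125)²/(809.93875·1511.875) = 0.932027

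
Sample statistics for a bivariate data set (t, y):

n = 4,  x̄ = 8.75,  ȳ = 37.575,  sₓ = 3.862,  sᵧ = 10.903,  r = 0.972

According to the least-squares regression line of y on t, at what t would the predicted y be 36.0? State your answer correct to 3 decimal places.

b = r · sᵧ/sₓ = 0.972 · 10.903/3.862 = 2.744100
a = ȳ − b·x̄ = 37.575 − 2.744100·8.75 = 13.564121
Set a + b·x = 36.0: x = (36.0 − 13.564121) / 2.744100 = 8.176041

8.176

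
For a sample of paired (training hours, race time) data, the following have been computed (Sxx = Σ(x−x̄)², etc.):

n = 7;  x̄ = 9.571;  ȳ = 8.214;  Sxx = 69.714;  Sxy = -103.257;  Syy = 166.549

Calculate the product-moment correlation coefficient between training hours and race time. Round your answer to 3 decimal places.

r = Sxy/√(Sxx·Syy) = -103.257/√(11610.796986) = -103.257/107.753408 = -0.958271

-0.958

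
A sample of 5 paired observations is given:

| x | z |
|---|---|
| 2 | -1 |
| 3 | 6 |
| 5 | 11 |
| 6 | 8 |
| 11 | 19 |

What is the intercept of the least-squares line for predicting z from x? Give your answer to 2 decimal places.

n = 5, Σx = 27, Σy = 43, Σxy = 328, Σx² = 195
Sxx = Σx² − (Σx)²/n = 195 − 145.8 = 49.2
Sxy = Σxy − (Σx)(Σy)/n = 328 − 232.2 = 95.8
b = Sxy/Sxx = 95.8/49.2 = 1.947154
a = ȳ − b·x̄ = 8.6 − 1.947154·5.4 = -1.914634

-1.91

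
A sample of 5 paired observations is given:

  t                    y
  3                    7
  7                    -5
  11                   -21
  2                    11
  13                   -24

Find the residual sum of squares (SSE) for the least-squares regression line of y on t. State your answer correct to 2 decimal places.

n = 5, Σx = 36, Σy = -32, Σxy = -535, Σx² = 352, Σy² = 1212
Sxx = Σx² − (Σx)²/n = 352 − 259.2 = 92.8
Sxy = Σxy − (Σx)(Σy)/n = -535 − (-230.4) = -304.6
Syy = Σy² − (Σy)²/n = 1212 − 204.8 = 1007.2
b = Sxy/Sxx = -304.6/92.8 = -3.282328
SSE = Syy − b·Sxy = 1007.2 − (-3.282328)·(-304.6) = 7.403017

7.40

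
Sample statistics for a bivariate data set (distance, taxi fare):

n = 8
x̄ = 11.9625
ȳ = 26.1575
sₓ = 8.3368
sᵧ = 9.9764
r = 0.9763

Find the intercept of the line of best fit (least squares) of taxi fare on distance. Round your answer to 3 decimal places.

12.182

b = r · sᵧ/sₓ = 0.9763 · 9.9764/8.3368 = 1.168309
a = ȳ − b·x̄ = 26.1575 − 1.168309·11.9625 = 12.181602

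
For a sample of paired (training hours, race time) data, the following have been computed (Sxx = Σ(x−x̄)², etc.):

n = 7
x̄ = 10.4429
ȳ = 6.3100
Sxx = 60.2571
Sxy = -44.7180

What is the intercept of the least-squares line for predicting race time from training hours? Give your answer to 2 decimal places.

14.06

b = Sxy/Sxx = -44.718/60.2571 = -0.742120
a = ȳ − b·x̄ = 6.31 − (-0.742120)·10.4429 = 14.059885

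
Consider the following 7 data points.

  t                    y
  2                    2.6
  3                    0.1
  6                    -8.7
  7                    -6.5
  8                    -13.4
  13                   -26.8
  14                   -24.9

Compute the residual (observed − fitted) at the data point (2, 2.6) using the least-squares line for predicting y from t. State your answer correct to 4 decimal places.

n = 7, Σx = 53, Σy = -77.6, Σxy = -896.4, Σx² = 527
Sxx = Σx² − (Σx)²/n = 527 − 401.285714 = 125.714286
Sxy = Σxy − (Σx)(Σy)/n = -896.4 − (-587.542857) = -308.857143
b = Sxy/Sxx = -308.857143/125.714286 = -2.456818
a = ȳ − b·x̄ = -11.085714 − (-2.456818)·7.571429 = 7.515909
ŷ(2) = 7.515909 + (-2.456818)·2 = 2.602273
residual = y − ŷ = 2.6 − 2.602273 = -0.002273

-0.0023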